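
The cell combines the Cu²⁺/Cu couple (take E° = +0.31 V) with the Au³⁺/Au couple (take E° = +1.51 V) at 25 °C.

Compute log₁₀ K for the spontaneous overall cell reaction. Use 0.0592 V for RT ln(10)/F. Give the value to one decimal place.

121.6

Cathode: Au³⁺/Au; anode: Cu²⁺/Cu. E°cell = +1.20 V, n = 6.
log K = nE°cell / 0.0592 = (6)(+1.20) / 0.0592 = 121.6.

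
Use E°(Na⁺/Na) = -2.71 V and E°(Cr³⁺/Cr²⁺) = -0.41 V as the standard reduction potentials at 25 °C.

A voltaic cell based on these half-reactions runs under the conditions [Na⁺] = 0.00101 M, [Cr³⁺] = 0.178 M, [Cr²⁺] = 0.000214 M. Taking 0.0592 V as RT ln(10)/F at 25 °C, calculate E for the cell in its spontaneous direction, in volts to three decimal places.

+2.650 V

Cr³⁺/Cr²⁺ is the cathode (higher E°), Na⁺/Na the anode: E°cell = -0.41 − (-2.71) = +2.30 V, n = 1.
Overall: Cr³⁺(aq) + Na(s) → Cr²⁺(aq) + Na⁺(aq)
Q = [Cr²⁺]·[Na⁺] / ([Cr³⁺]); log Q = -5.916.
E = E° − (0.0592/n) log Q = +2.30 − (0.0592/1)(-5.916) = +2.650 V.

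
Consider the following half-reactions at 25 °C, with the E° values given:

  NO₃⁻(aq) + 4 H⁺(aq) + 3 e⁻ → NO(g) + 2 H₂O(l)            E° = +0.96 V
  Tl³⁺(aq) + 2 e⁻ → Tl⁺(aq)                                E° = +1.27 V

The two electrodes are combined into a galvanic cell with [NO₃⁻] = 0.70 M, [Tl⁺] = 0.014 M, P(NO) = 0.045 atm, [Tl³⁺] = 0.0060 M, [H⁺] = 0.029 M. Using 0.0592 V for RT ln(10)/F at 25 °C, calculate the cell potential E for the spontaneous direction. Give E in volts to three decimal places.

+0.397 V

Tl³⁺/Tl⁺ is the cathode (higher E°), NO₃⁻/NO the anode: E°cell = +1.27 − (+0.96) = +0.31 V, n = 6.
Overall: 3 Tl³⁺(aq) + 2 NO(g) + 4 H₂O(l) → 3 Tl⁺(aq) + 2 NO₃⁻(aq) + 8 H⁺(aq)
Q = [Tl⁺]^3·[NO₃⁻]^2·[H⁺]^8 / ([Tl³⁺]^3·P(NO)^2); log Q = -8.813.
E = E° − (0.0592/n) log Q = +0.31 − (0.0592/6)(-8.813) = +0.397 V.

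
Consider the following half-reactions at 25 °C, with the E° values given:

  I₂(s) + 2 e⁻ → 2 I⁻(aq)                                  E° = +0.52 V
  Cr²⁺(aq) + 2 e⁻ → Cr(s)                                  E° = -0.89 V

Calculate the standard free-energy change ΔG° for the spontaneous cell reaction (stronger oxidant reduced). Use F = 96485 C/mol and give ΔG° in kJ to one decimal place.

I₂/I⁻ (E° = +0.52 V) is the cathode; Cr²⁺/Cr (E° = -0.89 V) is the anode, so E°cell = +1.41 V.
Balancing electrons gives n = 2 (lcm of 2 and 2).
ΔG° = −nFE° = −(2)(96485)(+1.41) = -272,088 J = -272.1 kJ.

-272.1 kJ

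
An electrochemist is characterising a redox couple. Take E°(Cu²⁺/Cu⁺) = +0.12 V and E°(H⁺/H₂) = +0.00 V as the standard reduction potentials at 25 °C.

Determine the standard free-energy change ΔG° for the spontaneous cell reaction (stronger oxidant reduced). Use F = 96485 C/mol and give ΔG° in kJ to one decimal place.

-23.2 kJ

Cu²⁺/Cu⁺ (E° = +0.12 V) is the cathode; H⁺/H₂ (E° = +0.00 V) is the anode, so E°cell = +0.12 V.
Balancing electrons gives n = 2 (lcm of 1 and 2).
ΔG° = −nFE° = −(2)(96485)(+0.12) = -23,156 J = -23.2 kJ.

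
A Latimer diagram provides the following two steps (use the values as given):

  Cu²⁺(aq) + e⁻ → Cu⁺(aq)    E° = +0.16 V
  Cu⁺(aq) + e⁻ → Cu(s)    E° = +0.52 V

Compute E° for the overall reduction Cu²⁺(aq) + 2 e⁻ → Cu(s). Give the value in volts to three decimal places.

+0.340 V

Standard free energies of sequential steps add: ΔG°₃ = ΔG°₁ + ΔG°₂, so n₃E°₃ = n₁E°₁ + n₂E°₂.
E°₃ = (1×+0.16 + 1×+0.52) / 2 = (+0.680) / 2 = +0.340 V.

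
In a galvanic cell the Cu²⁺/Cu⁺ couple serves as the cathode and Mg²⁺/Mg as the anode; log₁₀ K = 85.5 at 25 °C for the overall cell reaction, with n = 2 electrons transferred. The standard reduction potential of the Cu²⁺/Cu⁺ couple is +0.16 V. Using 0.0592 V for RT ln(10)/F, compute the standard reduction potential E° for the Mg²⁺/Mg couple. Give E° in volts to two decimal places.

E°cell = (0.0592/n)·log K = (0.0592/2)(85.5) = +2.531 V.
Since Cu²⁺/Cu⁺ is the cathode and Mg²⁺/Mg the anode, E°cell = E°(Cu²⁺/Cu⁺) − E°(Mg²⁺/Mg).
So E°(Mg²⁺/Mg) = E°(Cu²⁺/Cu⁺) − E°cell = (+0.16) − (+2.531) = -2.37 V.

-2.37 V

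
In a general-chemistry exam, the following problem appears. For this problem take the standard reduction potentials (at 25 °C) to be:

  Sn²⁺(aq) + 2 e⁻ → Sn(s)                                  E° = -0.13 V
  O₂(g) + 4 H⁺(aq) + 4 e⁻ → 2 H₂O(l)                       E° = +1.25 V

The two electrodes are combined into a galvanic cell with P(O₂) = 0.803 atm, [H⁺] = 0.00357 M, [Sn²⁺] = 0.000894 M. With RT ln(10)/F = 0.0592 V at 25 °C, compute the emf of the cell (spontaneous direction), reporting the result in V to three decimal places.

O₂/H₂O is the cathode (higher E°), Sn²⁺/Sn the anode: E°cell = +1.25 − (-0.13) = +1.38 V, n = 4.
Overall: O₂(g) + 4 H⁺(aq) + 2 Sn(s) → 2 H₂O(l) + 2 Sn²⁺(aq)
Q = [Sn²⁺]^2 / (P(O₂)·[H⁺]^4); log Q = 3.787.
E = E° − (0.0592/n) log Q = +1.38 − (0.0592/4)(3.787) = +1.324 V.

+1.324 V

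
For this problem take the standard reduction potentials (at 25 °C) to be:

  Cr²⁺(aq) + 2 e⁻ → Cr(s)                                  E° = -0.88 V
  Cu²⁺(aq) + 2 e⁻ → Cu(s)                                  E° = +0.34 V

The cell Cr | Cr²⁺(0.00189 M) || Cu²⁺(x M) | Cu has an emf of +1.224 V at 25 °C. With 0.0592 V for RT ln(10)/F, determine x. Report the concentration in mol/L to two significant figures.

0.0026 M

Cu²⁺/Cu is the cathode, Cr²⁺/Cr the anode: E°cell = +1.22 V, n = 2.
Overall reaction: Cu²⁺(aq) + Cr(s) → Cu(s) + Cr²⁺(aq); Q = [Cr²⁺]^1/[Cu²⁺]^1.
From E = E° − (0.0592/n) log Q: log Q = (E° − E)·n/0.0592 = (+1.22 − (+1.224))·2/0.0592 = -0.1351.
So 1·log[Cu²⁺] = 1·log(0.00189) − log Q = -2.7235 − (-0.1351) = -2.5884; [Cu²⁺] = 10^(-2.5884) ≈ 0.0026 M.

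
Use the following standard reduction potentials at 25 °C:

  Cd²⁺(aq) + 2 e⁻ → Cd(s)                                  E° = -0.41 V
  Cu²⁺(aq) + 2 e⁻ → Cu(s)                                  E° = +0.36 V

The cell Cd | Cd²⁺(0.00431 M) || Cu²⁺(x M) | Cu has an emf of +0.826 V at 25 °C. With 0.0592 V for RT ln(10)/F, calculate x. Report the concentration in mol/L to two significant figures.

Cu²⁺/Cu is the cathode, Cd²⁺/Cd the anode: E°cell = +0.77 V, n = 2.
Overall reaction: Cu²⁺(aq) + Cd(s) → Cu(s) + Cd²⁺(aq); Q = [Cd²⁺]^1/[Cu²⁺]^1.
From E = E° − (0.0592/n) log Q: log Q = (E° − E)·n/0.0592 = (+0.77 − (+0.826))·2/0.0592 = -1.8919.
So 1·log[Cu²⁺] = 1·log(0.00431) − log Q = -2.3655 − (-1.8919) = -0.4736; [Cu²⁺] = 10^(-0.4736) ≈ 0.34 M.

0.34 M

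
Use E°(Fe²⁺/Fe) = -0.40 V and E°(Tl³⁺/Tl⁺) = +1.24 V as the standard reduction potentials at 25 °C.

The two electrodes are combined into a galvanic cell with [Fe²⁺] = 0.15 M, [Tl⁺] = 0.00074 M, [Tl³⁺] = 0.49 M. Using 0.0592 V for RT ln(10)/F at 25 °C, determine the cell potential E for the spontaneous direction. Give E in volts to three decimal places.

+1.748 V

Tl³⁺/Tl⁺ is the cathode (higher E°), Fe²⁺/Fe the anode: E°cell = +1.24 − (-0.40) = +1.64 V, n = 2.
Overall: Tl³⁺(aq) + Fe(s) → Tl⁺(aq) + Fe²⁺(aq)
Q = [Tl⁺]·[Fe²⁺] / ([Tl³⁺]); log Q = -3.645.
E = E° − (0.0592/n) log Q = +1.64 − (0.0592/2)(-3.645) = +1.748 V.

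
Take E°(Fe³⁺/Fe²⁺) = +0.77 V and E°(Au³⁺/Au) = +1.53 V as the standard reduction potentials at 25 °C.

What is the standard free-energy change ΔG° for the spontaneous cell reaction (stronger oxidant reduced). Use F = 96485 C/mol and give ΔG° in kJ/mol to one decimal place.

-220.0 kJ/mol

Au³⁺/Au (E° = +1.53 V) is the cathode; Fe³⁺/Fe²⁺ (E° = +0.77 V) is the anode, so E°cell = +0.76 V.
Balancing electrons gives n = 3 (lcm of 3 and 1).
ΔG° = −nFE° = −(3)(96485)(+0.76) = -219,986 J = -220.0 kJ/mol.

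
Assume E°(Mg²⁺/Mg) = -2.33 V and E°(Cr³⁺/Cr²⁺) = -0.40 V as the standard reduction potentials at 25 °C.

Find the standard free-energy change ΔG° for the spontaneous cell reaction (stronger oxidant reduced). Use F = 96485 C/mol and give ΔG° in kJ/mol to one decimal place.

-372.4 kJ/mol

Cr³⁺/Cr²⁺ (E° = -0.40 V) is the cathode; Mg²⁺/Mg (E° = -2.33 V) is the anode, so E°cell = +1.93 V.
Balancing electrons gives n = 2 (lcm of 1 and 2).
ΔG° = −nFE° = −(2)(96485)(+1.93) = -372,432 J = -372.4 kJ/mol.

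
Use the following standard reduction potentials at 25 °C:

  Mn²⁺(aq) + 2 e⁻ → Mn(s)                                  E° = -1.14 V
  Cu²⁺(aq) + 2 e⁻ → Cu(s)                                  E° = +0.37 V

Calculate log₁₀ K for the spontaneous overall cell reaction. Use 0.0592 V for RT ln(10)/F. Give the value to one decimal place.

Cathode: Cu²⁺/Cu; anode: Mn²⁺/Mn. E°cell = +1.51 V, n = 2.
log K = nE°cell / 0.0592 = (2)(+1.51) / 0.0592 = 51.0.

51.0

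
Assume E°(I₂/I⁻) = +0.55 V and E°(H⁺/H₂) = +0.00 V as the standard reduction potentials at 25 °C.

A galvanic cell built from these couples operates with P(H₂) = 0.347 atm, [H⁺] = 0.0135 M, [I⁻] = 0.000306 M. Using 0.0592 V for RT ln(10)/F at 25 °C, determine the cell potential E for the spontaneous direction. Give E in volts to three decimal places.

I₂/I⁻ is the cathode (higher E°), H⁺/H₂ the anode: E°cell = +0.55 − (+0.00) = +0.55 V, n = 2.
Overall: I₂(s) + H₂(g) → 2 I⁻(aq) + 2 H⁺(aq)
Q = [I⁻]^2·[H⁺]^2 / (P(H₂)); log Q = -10.308.
E = E° − (0.0592/n) log Q = +0.55 − (0.0592/2)(-10.308) = +0.855 V.

+0.855 V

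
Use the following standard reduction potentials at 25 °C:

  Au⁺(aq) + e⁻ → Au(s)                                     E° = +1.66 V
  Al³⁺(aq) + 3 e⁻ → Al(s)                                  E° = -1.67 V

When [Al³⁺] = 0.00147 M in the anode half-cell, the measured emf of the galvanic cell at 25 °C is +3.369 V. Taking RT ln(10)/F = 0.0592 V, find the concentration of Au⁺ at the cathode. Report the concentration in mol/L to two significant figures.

Au⁺/Au is the cathode, Al³⁺/Al the anode: E°cell = +3.33 V, n = 3.
Overall reaction: 3 Au⁺(aq) + Al(s) → 3 Au(s) + Al³⁺(aq); Q = [Al³⁺]^1/[Au⁺]^3.
From E = E° − (0.0592/n) log Q: log Q = (E° − E)·n/0.0592 = (+3.33 − (+3.369))·3/0.0592 = -1.9764.
So 3·log[Au⁺] = 1·log(0.00147) − log Q = -2.8327 − (-1.9764) = -0.8563; log[Au⁺] = -0.8563 / 3 = -0.2854; [Au⁺] = 10^(-0.2854) ≈ 0.52 M.

0.52 M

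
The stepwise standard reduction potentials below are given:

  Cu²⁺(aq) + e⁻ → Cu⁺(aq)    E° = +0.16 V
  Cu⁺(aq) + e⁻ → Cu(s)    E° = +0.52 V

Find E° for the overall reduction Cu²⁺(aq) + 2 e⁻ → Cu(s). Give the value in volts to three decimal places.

Since ΔG° = −nFE° is additive over sequential reductions, n₃E°₃ = n₁E°₁ + n₂E°₂.
E°₃ = (1×+0.16 + 1×+0.52) / 2 = (+0.680) / 2 = +0.340 V.

+0.340 V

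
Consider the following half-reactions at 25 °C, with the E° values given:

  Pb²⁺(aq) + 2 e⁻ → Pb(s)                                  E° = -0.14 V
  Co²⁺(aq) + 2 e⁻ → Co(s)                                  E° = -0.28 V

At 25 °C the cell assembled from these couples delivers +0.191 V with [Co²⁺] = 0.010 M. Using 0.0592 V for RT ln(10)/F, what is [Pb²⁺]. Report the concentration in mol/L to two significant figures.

0.53 M

Pb²⁺/Pb is the cathode, Co²⁺/Co the anode: E°cell = +0.14 V, n = 2.
Overall reaction: Pb²⁺(aq) + Co(s) → Pb(s) + Co²⁺(aq); Q = [Co²⁺]^1/[Pb²⁺]^1.
From E = E° − (0.0592/n) log Q: log Q = (E° − E)·n/0.0592 = (+0.14 − (+0.191))·2/0.0592 = -1.7230.
So 1·log[Pb²⁺] = 1·log(0.01) − log Q = -2.0000 − (-1.7230) = -0.2770; [Pb²⁺] = 10^(-0.2770) ≈ 0.53 M.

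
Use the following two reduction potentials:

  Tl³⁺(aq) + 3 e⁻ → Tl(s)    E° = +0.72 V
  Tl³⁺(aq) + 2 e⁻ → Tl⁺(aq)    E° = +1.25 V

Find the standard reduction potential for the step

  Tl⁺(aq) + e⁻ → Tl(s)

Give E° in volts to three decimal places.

-0.340 V

Sequential free energies add, so n₃E°₃ = n₁E°₁ + n₂E°₂.
With n₃ = 3, and the known step contributing 2×(+1.25) V, the unknown satisfies 1·E° = 3×(+0.72) − 2×(+1.25) = -0.340.
E° = -0.340 / 1 = -0.340 V.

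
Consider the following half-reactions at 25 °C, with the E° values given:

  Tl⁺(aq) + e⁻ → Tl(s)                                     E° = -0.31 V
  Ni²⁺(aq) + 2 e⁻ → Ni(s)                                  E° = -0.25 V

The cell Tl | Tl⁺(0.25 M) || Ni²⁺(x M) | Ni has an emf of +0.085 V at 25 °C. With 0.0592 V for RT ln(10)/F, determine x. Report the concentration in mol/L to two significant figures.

0.44 M

Ni²⁺/Ni is the cathode, Tl⁺/Tl the anode: E°cell = +0.06 V, n = 2.
Overall reaction: Ni²⁺(aq) + 2 Tl(s) → Ni(s) + 2 Tl⁺(aq); Q = [Tl⁺]^2/[Ni²⁺]^1.
From E = E° − (0.0592/n) log Q: log Q = (E° − E)·n/0.0592 = (+0.06 − (+0.085))·2/0.0592 = -0.8446.
So 1·log[Ni²⁺] = 2·log(0.25) − log Q = -1.2041 − (-0.8446) = -0.3595; [Ni²⁺] = 10^(-0.3595) ≈ 0.44 M.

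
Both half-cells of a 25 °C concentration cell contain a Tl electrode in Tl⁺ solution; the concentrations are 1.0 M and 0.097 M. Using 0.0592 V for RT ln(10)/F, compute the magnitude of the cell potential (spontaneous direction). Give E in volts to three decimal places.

For a concentration cell E°cell = 0. The 1.0 M side is the cathode (reduction is favoured where [Tl⁺] is higher).
With n = 1, E = −(0.0592/1) log([Tl⁺]ₐₙ/[Tl⁺]꜀ₐₜ) = −(0.0592/1) log(0.097/1) = −(0.0592/1)(-1.013) = +0.060 V.

+0.060 V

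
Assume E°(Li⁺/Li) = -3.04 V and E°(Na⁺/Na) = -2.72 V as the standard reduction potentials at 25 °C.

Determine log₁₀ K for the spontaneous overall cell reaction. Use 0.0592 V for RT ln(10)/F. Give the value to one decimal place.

Cathode: Na⁺/Na; anode: Li⁺/Li. E°cell = +0.32 V, n = 1.
log K = nE°cell / 0.0592 = (1)(+0.32) / 0.0592 = 5.4.

5.4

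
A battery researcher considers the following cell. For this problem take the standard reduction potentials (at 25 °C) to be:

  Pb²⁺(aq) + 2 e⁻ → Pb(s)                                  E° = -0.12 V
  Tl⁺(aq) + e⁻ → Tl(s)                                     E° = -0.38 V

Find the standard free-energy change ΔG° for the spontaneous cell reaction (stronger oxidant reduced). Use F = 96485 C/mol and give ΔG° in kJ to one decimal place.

-50.2 kJ

Pb²⁺/Pb (E° = -0.12 V) is the cathode; Tl⁺/Tl (E° = -0.38 V) is the anode, so E°cell = +0.26 V.
Balancing electrons gives n = 2 (lcm of 2 and 1).
ΔG° = −nFE° = −(2)(96485)(+0.26) = -50,172 J = -50.2 kJ.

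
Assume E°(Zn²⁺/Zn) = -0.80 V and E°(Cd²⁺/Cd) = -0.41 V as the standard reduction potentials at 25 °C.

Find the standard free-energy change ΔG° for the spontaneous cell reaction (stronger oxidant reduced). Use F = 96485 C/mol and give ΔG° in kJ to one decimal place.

Cd²⁺/Cd (E° = -0.41 V) is the cathode; Zn²⁺/Zn (E° = -0.80 V) is the anode, so E°cell = +0.39 V.
Balancing electrons gives n = 2 (lcm of 2 and 2).
ΔG° = −nFE° = −(2)(96485)(+0.39) = -75,258 J = -75.3 kJ.

-75.3 kJ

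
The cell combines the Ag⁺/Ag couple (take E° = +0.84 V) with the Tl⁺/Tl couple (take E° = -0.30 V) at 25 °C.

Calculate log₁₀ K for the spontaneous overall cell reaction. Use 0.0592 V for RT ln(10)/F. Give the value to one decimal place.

Cathode: Ag⁺/Ag; anode: Tl⁺/Tl. E°cell = +1.14 V, n = 1.
log K = nE°cell / 0.0592 = (1)(+1.14) / 0.0592 = 19.3.

19.3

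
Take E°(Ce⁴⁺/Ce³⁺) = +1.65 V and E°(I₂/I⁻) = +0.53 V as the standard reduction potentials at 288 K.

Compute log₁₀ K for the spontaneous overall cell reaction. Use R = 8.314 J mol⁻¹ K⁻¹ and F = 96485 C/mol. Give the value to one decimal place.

Cathode: Ce⁴⁺/Ce³⁺; anode: I₂/I⁻. E°cell = (+1.65) − (+0.53) = +1.12 V, with n = 2.
ΔG° = −nFE° = −RT ln K, so ln K = nFE°/(RT) = (2)(96485)(+1.12) / ((8.314)(288)) = 90.262.
log₁₀ K = 90.262 / ln 10 = 39.2.

39.2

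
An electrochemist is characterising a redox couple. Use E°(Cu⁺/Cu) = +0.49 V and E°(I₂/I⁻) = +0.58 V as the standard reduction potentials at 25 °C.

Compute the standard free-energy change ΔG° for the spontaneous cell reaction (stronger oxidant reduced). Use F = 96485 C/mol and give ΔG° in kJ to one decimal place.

I₂/I⁻ (E° = +0.58 V) is the cathode; Cu⁺/Cu (E° = +0.49 V) is the anode, so E°cell = +0.09 V.
Balancing electrons gives n = 2 (lcm of 2 and 1).
ΔG° = −nFE° = −(2)(96485)(+0.09) = -17,367 J = -17.4 kJ.

-17.4 kJ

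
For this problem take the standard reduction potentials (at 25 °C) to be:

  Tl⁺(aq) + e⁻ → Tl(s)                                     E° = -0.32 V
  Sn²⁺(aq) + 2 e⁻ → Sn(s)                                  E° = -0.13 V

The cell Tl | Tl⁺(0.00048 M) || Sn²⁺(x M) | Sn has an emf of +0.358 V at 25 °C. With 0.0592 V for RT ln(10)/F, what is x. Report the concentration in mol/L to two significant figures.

Sn²⁺/Sn is the cathode, Tl⁺/Tl the anode: E°cell = +0.19 V, n = 2.
Overall reaction: Sn²⁺(aq) + 2 Tl(s) → Sn(s) + 2 Tl⁺(aq); Q = [Tl⁺]^2/[Sn²⁺]^1.
From E = E° − (0.0592/n) log Q: log Q = (E° − E)·n/0.0592 = (+0.19 − (+0.358))·2/0.0592 = -5.6757.
So 1·log[Sn²⁺] = 2·log(0.00048) − log Q = -6.6375 − (-5.6757) = -0.9618; [Sn²⁺] = 10^(-0.9618) ≈ 0.11 M.

0.11 M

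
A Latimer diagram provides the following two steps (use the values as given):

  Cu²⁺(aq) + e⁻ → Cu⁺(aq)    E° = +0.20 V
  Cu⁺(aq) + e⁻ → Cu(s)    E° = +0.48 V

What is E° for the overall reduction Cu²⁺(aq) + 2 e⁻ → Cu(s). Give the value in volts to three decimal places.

+0.340 V

Adding the free-energy changes (−nFE°) of the two steps gives −n₃FE°₃ = −n₁FE°₁ − n₂FE°₂.
E°₃ = (1×+0.20 + 1×+0.48) / 2 = (+0.680) / 2 = +0.340 V.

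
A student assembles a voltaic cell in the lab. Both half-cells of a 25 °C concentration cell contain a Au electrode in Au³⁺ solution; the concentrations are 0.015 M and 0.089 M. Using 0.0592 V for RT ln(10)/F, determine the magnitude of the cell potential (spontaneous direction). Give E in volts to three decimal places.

For a concentration cell E°cell = 0. The 0.089 M side is the cathode (reduction is favoured where [Au³⁺] is higher).
With n = 3, E = −(0.0592/3) log([Au³⁺]ₐₙ/[Au³⁺]꜀ₐₜ) = −(0.0592/3) log(0.015/0.089) = −(0.0592/3)(-0.773) = +0.015 V.

+0.015 V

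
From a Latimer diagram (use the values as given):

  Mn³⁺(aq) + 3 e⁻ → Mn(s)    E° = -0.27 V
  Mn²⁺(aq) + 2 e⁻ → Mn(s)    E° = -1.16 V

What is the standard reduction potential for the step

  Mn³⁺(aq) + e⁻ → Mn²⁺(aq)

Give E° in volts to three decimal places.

+1.510 V

Sequential free energies add, so n₃E°₃ = n₁E°₁ + n₂E°₂.
With n₃ = 3, and the known step contributing 2×(-1.16) V, the unknown satisfies 1·E° = 3×(-0.27) − 2×(-1.16) = +1.510.
E° = +1.510 / 1 = +1.510 V.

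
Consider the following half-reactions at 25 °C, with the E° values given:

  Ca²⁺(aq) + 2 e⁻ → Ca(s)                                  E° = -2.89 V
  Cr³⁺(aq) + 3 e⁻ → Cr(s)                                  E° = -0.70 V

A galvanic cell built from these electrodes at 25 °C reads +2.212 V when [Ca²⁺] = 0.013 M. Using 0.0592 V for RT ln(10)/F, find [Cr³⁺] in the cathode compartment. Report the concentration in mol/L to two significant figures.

Cr³⁺/Cr is the cathode, Ca²⁺/Ca the anode: E°cell = +2.19 V, n = 6.
Overall reaction: 2 Cr³⁺(aq) + 3 Ca(s) → 2 Cr(s) + 3 Ca²⁺(aq); Q = [Ca²⁺]^3/[Cr³⁺]^2.
From E = E° − (0.0592/n) log Q: log Q = (E° − E)·n/0.0592 = (+2.19 − (+2.212))·6/0.0592 = -2.2297.
So 2·log[Cr³⁺] = 3·log(0.013) − log Q = -5.6582 − (-2.2297) = -3.4285; log[Cr³⁺] = -3.4285 / 2 = -1.7143; [Cr³⁺] = 10^(-1.7143) ≈ 0.019 M.

0.019 M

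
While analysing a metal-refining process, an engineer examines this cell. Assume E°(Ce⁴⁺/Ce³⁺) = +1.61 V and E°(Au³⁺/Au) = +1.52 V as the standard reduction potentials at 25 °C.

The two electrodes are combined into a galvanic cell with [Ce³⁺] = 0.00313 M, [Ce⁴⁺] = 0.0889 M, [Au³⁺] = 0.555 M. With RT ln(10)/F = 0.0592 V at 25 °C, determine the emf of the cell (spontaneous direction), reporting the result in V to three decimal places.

+0.181 V

Ce⁴⁺/Ce³⁺ is the cathode (higher E°), Au³⁺/Au the anode: E°cell = +1.61 − (+1.52) = +0.09 V, n = 3.
Overall: 3 Ce⁴⁺(aq) + Au(s) → 3 Ce³⁺(aq) + Au³⁺(aq)
Q = [Ce³⁺]^3·[Au³⁺] / ([Ce⁴⁺]^3); log Q = -4.616.
E = E° − (0.0592/n) log Q = +0.09 − (0.0592/3)(-4.616) = +0.181 V.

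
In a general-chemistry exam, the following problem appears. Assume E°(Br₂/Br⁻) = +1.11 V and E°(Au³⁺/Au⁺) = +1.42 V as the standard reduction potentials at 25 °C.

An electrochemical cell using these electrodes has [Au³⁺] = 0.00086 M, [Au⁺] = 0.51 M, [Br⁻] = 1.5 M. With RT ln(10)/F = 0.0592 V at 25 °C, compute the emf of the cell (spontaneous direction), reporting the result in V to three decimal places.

Au³⁺/Au⁺ is the cathode (higher E°), Br₂/Br⁻ the anode: E°cell = +1.42 − (+1.11) = +0.31 V, n = 2.
Overall: Au³⁺(aq) + 2 Br⁻(aq) → Au⁺(aq) + Br₂(l)
Q = [Au⁺] / ([Au³⁺]·[Br⁻]^2); log Q = 2.421.
E = E° − (0.0592/n) log Q = +0.31 − (0.0592/2)(2.421) = +0.238 V.

+0.238 V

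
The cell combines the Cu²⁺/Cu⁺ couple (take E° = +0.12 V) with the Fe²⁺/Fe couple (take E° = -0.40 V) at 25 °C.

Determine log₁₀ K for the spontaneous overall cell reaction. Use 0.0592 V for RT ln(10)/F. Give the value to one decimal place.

Cathode: Cu²⁺/Cu⁺; anode: Fe²⁺/Fe. E°cell = +0.52 V, n = 2.
log K = nE°cell / 0.0592 = (2)(+0.52) / 0.0592 = 17.6.

17.6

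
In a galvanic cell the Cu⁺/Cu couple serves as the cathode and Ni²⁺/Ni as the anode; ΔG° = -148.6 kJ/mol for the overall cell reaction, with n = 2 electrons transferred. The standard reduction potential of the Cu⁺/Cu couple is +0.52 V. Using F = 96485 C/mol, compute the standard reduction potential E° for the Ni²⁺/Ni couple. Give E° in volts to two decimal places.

-0.25 V

E°cell = −ΔG°/(nF) = −(-148.6×10³)/((2)(96485)) = +0.770 V.
Since Cu⁺/Cu is the cathode and Ni²⁺/Ni the anode, E°cell = E°(Cu⁺/Cu) − E°(Ni²⁺/Ni).
So E°(Ni²⁺/Ni) = E°(Cu⁺/Cu) − E°cell = (+0.52) − (+0.770) = -0.25 V.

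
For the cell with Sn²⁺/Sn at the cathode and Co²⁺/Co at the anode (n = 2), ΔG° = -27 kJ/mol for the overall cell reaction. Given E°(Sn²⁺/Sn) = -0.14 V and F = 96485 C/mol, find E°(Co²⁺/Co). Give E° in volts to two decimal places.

E°cell = −ΔG°/(nF) = −(-27×10³)/((2)(96485)) = +0.140 V.
Since Sn²⁺/Sn is the cathode and Co²⁺/Co the anode, E°cell = E°(Sn²⁺/Sn) − E°(Co²⁺/Co).
So E°(Co²⁺/Co) = E°(Sn²⁺/Sn) − E°cell = (-0.14) − (+0.140) = -0.28 V.

-0.28 V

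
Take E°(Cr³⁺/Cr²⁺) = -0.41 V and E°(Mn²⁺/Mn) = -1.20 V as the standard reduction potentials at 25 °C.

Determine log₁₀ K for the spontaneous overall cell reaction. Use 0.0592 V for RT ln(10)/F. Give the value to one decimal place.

26.7

Cathode: Cr³⁺/Cr²⁺; anode: Mn²⁺/Mn. E°cell = +0.79 V, n = 2.
log K = nE°cell / 0.0592 = (2)(+0.79) / 0.0592 = 26.7.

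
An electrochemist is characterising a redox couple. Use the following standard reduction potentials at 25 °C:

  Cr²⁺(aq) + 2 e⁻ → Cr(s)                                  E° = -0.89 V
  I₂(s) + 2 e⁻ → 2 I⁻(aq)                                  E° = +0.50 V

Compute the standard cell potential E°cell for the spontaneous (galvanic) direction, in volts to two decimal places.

The I₂/I⁻ couple has the higher reduction potential, so it is the cathode; Cr²⁺/Cr is oxidised at the anode.
E°cell = E°(cathode) − E°(anode) = (+0.50) − (-0.89) = +1.39 V.

+1.39 V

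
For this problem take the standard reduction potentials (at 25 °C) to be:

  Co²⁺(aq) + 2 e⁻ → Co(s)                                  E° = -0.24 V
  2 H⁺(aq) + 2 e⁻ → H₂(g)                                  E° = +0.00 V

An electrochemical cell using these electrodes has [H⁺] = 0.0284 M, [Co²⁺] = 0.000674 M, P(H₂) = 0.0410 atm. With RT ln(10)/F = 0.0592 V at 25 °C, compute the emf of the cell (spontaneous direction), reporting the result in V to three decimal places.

+0.283 V

H⁺/H₂ is the cathode (higher E°), Co²⁺/Co the anode: E°cell = +0.00 − (-0.24) = +0.24 V, n = 2.
Overall: 2 H⁺(aq) + Co(s) → H₂(g) + Co²⁺(aq)
Q = P(H₂)·[Co²⁺] / ([H⁺]^2); log Q = -1.465.
E = E° − (0.0592/n) log Q = +0.24 − (0.0592/2)(-1.465) = +0.283 V.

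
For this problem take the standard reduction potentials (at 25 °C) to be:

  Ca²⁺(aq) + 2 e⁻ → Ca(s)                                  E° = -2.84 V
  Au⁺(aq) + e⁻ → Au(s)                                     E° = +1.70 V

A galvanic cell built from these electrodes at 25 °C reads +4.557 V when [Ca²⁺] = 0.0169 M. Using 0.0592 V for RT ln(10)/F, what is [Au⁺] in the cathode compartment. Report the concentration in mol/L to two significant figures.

Au⁺/Au is the cathode, Ca²⁺/Ca the anode: E°cell = +4.54 V, n = 2.
Overall reaction: 2 Au⁺(aq) + Ca(s) → 2 Au(s) + Ca²⁺(aq); Q = [Ca²⁺]^1/[Au⁺]^2.
From E = E° − (0.0592/n) log Q: log Q = (E° − E)·n/0.0592 = (+4.54 − (+4.557))·2/0.0592 = -0.5743.
So 2·log[Au⁺] = 1·log(0.0169) − log Q = -1.7721 − (-0.5743) = -1.1978; log[Au⁺] = -1.1978 / 2 = -0.5989; [Au⁺] = 10^(-0.5989) ≈ 0.25 M.

0.25 M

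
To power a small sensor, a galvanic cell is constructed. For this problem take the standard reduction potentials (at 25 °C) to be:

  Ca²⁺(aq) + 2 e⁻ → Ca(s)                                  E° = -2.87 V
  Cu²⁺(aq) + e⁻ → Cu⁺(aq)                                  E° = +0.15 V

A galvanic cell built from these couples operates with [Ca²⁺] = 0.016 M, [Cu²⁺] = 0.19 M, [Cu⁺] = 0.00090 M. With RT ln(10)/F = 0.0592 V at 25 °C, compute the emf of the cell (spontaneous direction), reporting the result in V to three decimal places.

+3.211 V

Cu²⁺/Cu⁺ is the cathode (higher E°), Ca²⁺/Ca the anode: E°cell = +0.15 − (-2.87) = +3.02 V, n = 2.
Overall: 2 Cu²⁺(aq) + Ca(s) → 2 Cu⁺(aq) + Ca²⁺(aq)
Q = [Cu⁺]^2·[Ca²⁺] / ([Cu²⁺]^2); log Q = -6.445.
E = E° − (0.0592/n) log Q = +3.02 − (0.0592/2)(-6.445) = +3.211 V.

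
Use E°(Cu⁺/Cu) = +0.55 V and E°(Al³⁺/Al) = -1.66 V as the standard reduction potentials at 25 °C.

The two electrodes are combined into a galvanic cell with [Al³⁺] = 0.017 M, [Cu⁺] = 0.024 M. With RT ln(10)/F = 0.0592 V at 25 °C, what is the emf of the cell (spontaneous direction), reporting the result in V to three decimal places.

Cu⁺/Cu is the cathode (higher E°), Al³⁺/Al the anode: E°cell = +0.55 − (-1.66) = +2.21 V, n = 3.
Overall: 3 Cu⁺(aq) + Al(s) → 3 Cu(s) + Al³⁺(aq)
Q = [Al³⁺] / ([Cu⁺]^3); log Q = 3.090.
E = E° − (0.0592/n) log Q = +2.21 − (0.0592/3)(3.090) = +2.149 V.

+2.149 V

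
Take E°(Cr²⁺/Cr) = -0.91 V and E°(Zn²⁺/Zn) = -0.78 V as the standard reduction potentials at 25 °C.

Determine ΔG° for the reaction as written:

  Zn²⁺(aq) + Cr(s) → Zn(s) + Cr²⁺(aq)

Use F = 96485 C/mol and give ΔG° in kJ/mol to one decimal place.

As written, Zn²⁺/Zn is reduced (cathode) and Cr²⁺/Cr is oxidised (anode), so E°cell = (-0.78) − (-0.91) = +0.13 V.
Balancing electrons gives n = 2.
ΔG° = −nFE° = −(2)(96485)(+0.13) = -25,086 J = -25.1 kJ/mol.

-25.1 kJ/mol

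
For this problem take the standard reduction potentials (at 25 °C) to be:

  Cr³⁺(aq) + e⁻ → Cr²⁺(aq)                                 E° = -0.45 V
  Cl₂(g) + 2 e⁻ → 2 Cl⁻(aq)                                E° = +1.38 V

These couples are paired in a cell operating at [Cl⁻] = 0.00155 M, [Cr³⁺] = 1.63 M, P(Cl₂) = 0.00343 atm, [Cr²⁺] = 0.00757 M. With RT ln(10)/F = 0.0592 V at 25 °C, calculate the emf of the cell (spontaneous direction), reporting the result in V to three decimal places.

Cl₂/Cl⁻ is the cathode (higher E°), Cr³⁺/Cr²⁺ the anode: E°cell = +1.38 − (-0.45) = +1.83 V, n = 2.
Overall: Cl₂(g) + 2 Cr²⁺(aq) → 2 Cl⁻(aq) + 2 Cr³⁺(aq)
Q = [Cl⁻]^2·[Cr³⁺]^2 / (P(Cl₂)·[Cr²⁺]^2); log Q = 1.512.
E = E° − (0.0592/n) log Q = +1.83 − (0.0592/2)(1.512) = +1.785 V.

+1.785 V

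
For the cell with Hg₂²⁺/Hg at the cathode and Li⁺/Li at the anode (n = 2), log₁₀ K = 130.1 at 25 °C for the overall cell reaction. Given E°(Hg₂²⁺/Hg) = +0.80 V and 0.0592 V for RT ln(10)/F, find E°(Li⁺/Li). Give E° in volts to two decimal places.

E°cell = (0.0592/n)·log K = (0.0592/2)(130.1) = +3.851 V.
Since Hg₂²⁺/Hg is the cathode and Li⁺/Li the anode, E°cell = E°(Hg₂²⁺/Hg) − E°(Li⁺/Li).
So E°(Li⁺/Li) = E°(Hg₂²⁺/Hg) − E°cell = (+0.80) − (+3.851) = -3.05 V.

-3.05 V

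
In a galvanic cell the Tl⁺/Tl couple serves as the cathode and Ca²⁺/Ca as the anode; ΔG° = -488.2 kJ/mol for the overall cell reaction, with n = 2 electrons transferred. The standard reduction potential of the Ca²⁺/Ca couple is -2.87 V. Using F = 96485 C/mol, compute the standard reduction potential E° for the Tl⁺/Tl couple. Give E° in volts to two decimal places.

E°cell = −ΔG°/(nF) = −(-488.2×10³)/((2)(96485)) = +2.530 V.
Since Tl⁺/Tl is the cathode and Ca²⁺/Ca the anode, E°cell = E°(Tl⁺/Tl) − E°(Ca²⁺/Ca).
So E°(Tl⁺/Tl) = E°cell + E°(Ca²⁺/Ca) = +2.530 + (-2.87) = -0.34 V.

-0.34 V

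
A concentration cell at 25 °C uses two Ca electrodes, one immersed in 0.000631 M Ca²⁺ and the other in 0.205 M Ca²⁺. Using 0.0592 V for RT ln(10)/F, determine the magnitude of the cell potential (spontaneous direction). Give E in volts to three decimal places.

For a concentration cell E°cell = 0. The 0.205 M side is the cathode (reduction is favoured where [Ca²⁺] is higher).
With n = 2, E = −(0.0592/2) log([Ca²⁺]ₐₙ/[Ca²⁺]꜀ₐₜ) = −(0.0592/2) log(0.000631/0.205) = −(0.0592/2)(-2.512) = +0.074 V.

+0.074 V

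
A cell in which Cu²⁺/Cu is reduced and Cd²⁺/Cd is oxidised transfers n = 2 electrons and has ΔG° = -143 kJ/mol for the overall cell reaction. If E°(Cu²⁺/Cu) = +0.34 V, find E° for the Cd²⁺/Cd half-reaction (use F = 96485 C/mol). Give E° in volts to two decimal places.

-0.40 V

E°cell = −ΔG°/(nF) = −(-143×10³)/((2)(96485)) = +0.741 V.
Since Cu²⁺/Cu is the cathode and Cd²⁺/Cd the anode, E°cell = E°(Cu²⁺/Cu) − E°(Cd²⁺/Cd).
So E°(Cd²⁺/Cd) = E°(Cu²⁺/Cu) − E°cell = (+0.34) − (+0.741) = -0.40 V.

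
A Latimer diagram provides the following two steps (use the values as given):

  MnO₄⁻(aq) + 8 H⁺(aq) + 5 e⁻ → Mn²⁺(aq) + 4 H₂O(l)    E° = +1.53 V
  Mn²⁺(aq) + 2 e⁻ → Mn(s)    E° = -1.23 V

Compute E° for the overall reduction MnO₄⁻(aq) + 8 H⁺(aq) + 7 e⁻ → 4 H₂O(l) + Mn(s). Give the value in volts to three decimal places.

Standard free energies of sequential steps add: ΔG°₃ = ΔG°₁ + ΔG°₂, so n₃E°₃ = n₁E°₁ + n₂E°₂.
E°₃ = (5×+1.53 + 2×-1.23) / 7 = (+5.190) / 7 = +0.741 V.

+0.741 V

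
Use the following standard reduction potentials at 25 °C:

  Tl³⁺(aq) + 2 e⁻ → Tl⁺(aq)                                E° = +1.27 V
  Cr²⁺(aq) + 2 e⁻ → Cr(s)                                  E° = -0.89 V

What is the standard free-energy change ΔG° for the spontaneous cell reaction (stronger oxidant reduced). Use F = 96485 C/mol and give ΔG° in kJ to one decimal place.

-416.8 kJ

Tl³⁺/Tl⁺ (E° = +1.27 V) is the cathode; Cr²⁺/Cr (E° = -0.89 V) is the anode, so E°cell = +2.16 V.
Balancing electrons gives n = 2 (lcm of 2 and 2).
ΔG° = −nFE° = −(2)(96485)(+2.16) = -416,815 J = -416.8 kJ.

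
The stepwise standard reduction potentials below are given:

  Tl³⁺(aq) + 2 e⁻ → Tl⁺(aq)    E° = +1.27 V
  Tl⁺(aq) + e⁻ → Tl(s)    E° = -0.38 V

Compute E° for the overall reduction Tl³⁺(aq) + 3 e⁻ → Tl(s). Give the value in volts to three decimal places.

+0.720 V

Standard free energies of sequential steps add: ΔG°₃ = ΔG°₁ + ΔG°₂, so n₃E°₃ = n₁E°₁ + n₂E°₂.
E°₃ = (2×+1.27 + 1×-0.38) / 3 = (+2.160) / 3 = +0.720 V.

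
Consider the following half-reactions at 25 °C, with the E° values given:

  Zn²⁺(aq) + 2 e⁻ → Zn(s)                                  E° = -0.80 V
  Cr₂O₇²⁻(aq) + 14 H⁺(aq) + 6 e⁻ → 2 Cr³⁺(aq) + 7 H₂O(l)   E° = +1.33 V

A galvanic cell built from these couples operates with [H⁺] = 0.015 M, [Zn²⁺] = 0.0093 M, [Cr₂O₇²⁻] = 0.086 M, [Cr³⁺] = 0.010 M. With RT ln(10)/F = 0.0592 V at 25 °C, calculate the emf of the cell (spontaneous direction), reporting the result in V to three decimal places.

+1.967 V

Cr₂O₇²⁻/Cr³⁺ is the cathode (higher E°), Zn²⁺/Zn the anode: E°cell = +1.33 − (-0.80) = +2.13 V, n = 6.
Overall: Cr₂O₇²⁻(aq) + 14 H⁺(aq) + 3 Zn(s) → 2 Cr³⁺(aq) + 7 H₂O(l) + 3 Zn²⁺(aq)
Q = [Cr³⁺]^2·[Zn²⁺]^3 / ([Cr₂O₇²⁻]·[H⁺]^14); log Q = 16.506.
E = E° − (0.0592/n) log Q = +2.13 − (0.0592/6)(16.506) = +1.967 V.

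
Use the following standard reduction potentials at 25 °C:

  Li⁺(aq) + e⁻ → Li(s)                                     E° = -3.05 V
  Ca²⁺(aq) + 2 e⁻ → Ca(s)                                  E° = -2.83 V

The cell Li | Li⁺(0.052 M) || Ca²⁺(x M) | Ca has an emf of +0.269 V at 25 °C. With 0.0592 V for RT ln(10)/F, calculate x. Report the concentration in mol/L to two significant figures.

Ca²⁺/Ca is the cathode, Li⁺/Li the anode: E°cell = +0.22 V, n = 2.
Overall reaction: Ca²⁺(aq) + 2 Li(s) → Ca(s) + 2 Li⁺(aq); Q = [Li⁺]^2/[Ca²⁺]^1.
From E = E° − (0.0592/n) log Q: log Q = (E° − E)·n/0.0592 = (+0.22 − (+0.269))·2/0.0592 = -1.6554.
So 1·log[Ca²⁺] = 2·log(0.052) − log Q = -2.5680 − (-1.6554) = -0.9126; [Ca²⁺] = 10^(-0.9126) ≈ 0.12 M.

0.12 M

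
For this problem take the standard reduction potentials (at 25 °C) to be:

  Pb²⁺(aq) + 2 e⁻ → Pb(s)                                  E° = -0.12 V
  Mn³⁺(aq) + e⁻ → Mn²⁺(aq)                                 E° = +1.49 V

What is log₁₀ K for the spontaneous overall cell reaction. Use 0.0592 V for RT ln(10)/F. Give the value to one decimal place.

Cathode: Mn³⁺/Mn²⁺; anode: Pb²⁺/Pb. E°cell = +1.61 V, n = 2.
log K = nE°cell / 0.0592 = (2)(+1.61) / 0.0592 = 54.4.

54.4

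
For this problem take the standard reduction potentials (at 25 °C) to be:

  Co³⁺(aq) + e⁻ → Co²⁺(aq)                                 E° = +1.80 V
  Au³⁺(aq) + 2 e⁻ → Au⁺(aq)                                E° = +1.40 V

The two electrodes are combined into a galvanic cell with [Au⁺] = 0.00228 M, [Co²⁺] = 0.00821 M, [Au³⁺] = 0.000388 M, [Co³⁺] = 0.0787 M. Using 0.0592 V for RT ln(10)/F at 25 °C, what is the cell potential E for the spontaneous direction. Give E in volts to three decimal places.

+0.481 V

Co³⁺/Co²⁺ is the cathode (higher E°), Au³⁺/Au⁺ the anode: E°cell = +1.80 − (+1.40) = +0.40 V, n = 2.
Overall: 2 Co³⁺(aq) + Au⁺(aq) → 2 Co²⁺(aq) + Au³⁺(aq)
Q = [Co²⁺]^2·[Au³⁺] / ([Co³⁺]^2·[Au⁺]); log Q = -2.732.
E = E° − (0.0592/n) log Q = +0.40 − (0.0592/2)(-2.732) = +0.481 V.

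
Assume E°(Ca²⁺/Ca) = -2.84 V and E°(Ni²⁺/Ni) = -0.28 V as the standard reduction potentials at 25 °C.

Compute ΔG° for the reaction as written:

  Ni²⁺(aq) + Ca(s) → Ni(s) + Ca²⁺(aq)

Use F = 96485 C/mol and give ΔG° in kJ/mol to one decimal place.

-494.0 kJ/mol

As written, Ni²⁺/Ni is reduced (cathode) and Ca²⁺/Ca is oxidised (anode), so E°cell = (-0.28) − (-2.84) = +2.56 V.
Balancing electrons gives n = 2.
ΔG° = −nFE° = −(2)(96485)(+2.56) = -494,003 J = -494.0 kJ/mol.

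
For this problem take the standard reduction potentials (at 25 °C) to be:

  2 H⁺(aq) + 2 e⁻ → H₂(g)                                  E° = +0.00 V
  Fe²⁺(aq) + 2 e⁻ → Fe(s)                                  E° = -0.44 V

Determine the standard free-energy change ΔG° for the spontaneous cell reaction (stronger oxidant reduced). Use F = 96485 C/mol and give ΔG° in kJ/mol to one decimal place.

H⁺/H₂ (E° = +0.00 V) is the cathode; Fe²⁺/Fe (E° = -0.44 V) is the anode, so E°cell = +0.44 V.
Balancing electrons gives n = 2 (lcm of 2 and 2).
ΔG° = −nFE° = −(2)(96485)(+0.44) = -84,907 J = -84.9 kJ/mol.

-84.9 kJ/mol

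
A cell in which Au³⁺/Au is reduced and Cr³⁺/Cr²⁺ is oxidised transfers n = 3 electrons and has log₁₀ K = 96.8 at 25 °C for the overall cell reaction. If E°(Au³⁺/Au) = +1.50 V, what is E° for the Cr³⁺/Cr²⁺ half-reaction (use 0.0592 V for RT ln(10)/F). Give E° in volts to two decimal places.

-0.41 V

E°cell = (0.0592/n)·log K = (0.0592/3)(96.8) = +1.910 V.
Since Au³⁺/Au is the cathode and Cr³⁺/Cr²⁺ the anode, E°cell = E°(Au³⁺/Au) − E°(Cr³⁺/Cr²⁺).
So E°(Cr³⁺/Cr²⁺) = E°(Au³⁺/Au) − E°cell = (+1.50) − (+1.910) = -0.41 V.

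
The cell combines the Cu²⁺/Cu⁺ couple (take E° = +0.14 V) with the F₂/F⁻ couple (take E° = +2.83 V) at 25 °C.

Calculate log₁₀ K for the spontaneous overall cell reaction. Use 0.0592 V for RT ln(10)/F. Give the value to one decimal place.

Cathode: F₂/F⁻; anode: Cu²⁺/Cu⁺. E°cell = +2.69 V, n = 2.
log K = nE°cell / 0.0592 = (2)(+2.69) / 0.0592 = 90.9.

90.9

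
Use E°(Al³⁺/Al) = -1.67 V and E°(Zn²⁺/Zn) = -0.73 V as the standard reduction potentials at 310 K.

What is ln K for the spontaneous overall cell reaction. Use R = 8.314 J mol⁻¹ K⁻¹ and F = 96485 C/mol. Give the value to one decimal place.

Cathode: Zn²⁺/Zn; anode: Al³⁺/Al. E°cell = (-0.73) − (-1.67) = +0.94 V, with n = 6.
ΔG° = −nFE° = −RT ln K, so ln K = nFE°/(RT) = (6)(96485)(+0.94) / ((8.314)(310)) = 211.138.

211.1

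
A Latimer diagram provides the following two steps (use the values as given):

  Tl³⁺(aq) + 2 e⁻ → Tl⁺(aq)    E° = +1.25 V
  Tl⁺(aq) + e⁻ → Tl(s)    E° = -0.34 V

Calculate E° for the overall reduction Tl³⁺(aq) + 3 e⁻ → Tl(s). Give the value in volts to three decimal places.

Since ΔG° = −nFE° is additive over sequential reductions, n₃E°₃ = n₁E°₁ + n₂E°₂.
E°₃ = (2×+1.25 + 1×-0.34) / 3 = (+2.160) / 3 = +0.720 V.
E° values themselves are not directly additive — weighting by electron count is essential.

+0.720 V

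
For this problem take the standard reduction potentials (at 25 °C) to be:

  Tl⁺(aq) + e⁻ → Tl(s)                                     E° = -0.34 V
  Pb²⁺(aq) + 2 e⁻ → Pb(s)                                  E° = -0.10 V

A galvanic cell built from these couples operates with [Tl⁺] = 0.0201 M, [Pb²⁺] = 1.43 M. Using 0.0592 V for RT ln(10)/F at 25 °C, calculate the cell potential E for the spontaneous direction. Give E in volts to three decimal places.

+0.345 V

Pb²⁺/Pb is the cathode (higher E°), Tl⁺/Tl the anode: E°cell = -0.10 − (-0.34) = +0.24 V, n = 2.
Overall: Pb²⁺(aq) + 2 Tl(s) → Pb(s) + 2 Tl⁺(aq)
Q = [Tl⁺]^2 / ([Pb²⁺]); log Q = -3.549.
E = E° − (0.0592/n) log Q = +0.24 − (0.0592/2)(-3.549) = +0.345 V.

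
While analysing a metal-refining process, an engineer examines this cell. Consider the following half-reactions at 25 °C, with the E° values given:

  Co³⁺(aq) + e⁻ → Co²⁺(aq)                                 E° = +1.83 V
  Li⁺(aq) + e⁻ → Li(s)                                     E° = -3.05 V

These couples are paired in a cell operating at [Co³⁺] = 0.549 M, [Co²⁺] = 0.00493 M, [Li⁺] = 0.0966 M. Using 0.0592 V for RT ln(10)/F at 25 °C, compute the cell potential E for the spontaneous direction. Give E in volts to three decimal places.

Co³⁺/Co²⁺ is the cathode (higher E°), Li⁺/Li the anode: E°cell = +1.83 − (-3.05) = +4.88 V, n = 1.
Overall: Co³⁺(aq) + Li(s) → Co²⁺(aq) + Li⁺(aq)
Q = [Co²⁺]·[Li⁺] / ([Co³⁺]); log Q = -3.062.
E = E° − (0.0592/n) log Q = +4.88 − (0.0592/1)(-3.062) = +5.061 V.

+5.061 V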